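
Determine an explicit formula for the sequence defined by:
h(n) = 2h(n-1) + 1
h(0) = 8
First-order linear non-homogeneous.
Homogeneous solution: h_h(n) = A·(2)^n.
Try constant particular solution h_p = K: K = 2K + 1 ⇒ K = -1.
General: h(n) = A·(2)^n - 1.
Apply h(0) = 8: A - 1 = 8 ⇒ A = 9.
So h(n) = 9 \cdot 2^{n} - 1.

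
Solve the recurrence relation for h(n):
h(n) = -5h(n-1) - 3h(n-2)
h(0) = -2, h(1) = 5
Characteristic equation: x² + 5x + 3 = 0.
Discriminant Δ = (-5)² + 4·(-3) = 13.
Roots r₁,₂ = (-5 ± √13)/2, so r₁ = - \frac{5}{2} + \frac{\sqrt{13}}{2}, r₂ = - \frac{5}{2} - \frac{\sqrt{13}}{2}.
General solution: h(n) = A·r₁^n + B·r₂^n.
From the initial conditions, A + B = -2 and r₁A + r₂B = 5.
Since r₁ - r₂ = √13: A = (5 - (-2)r₂)/√13 = -1, and B = -2 - A = -1.
So h(n) = \left(-1\right)\left(- \frac{5}{2} + \frac{\sqrt{13}}{2}\right)^n + \left(-1\right)\left(- \frac{5}{2} - \frac{\sqrt{13}}{2}\right)^n.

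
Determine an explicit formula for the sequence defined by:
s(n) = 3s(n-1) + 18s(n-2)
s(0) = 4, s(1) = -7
Characteristic equation: x² - 3x - 18 = 0, which factors as (x - (6))(x - (-3)) = 0.
Roots r₁ = 6, r₂ = -3 (distinct).
General solution: s(n) = A·(6)^n + B·(-3)^n.
From s(0) = 4: A + B = 4.
From s(1) = -7: 6A - 3B = -7.
Solving: A = \frac{5}{9}, B = \frac{31}{9}.
So s(n) = \frac{31 \left(-3\right)^{n}}{9} + \frac{5 \cdot 6^{n}}{9}.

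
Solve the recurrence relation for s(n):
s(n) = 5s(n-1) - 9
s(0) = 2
First-order linear non-homogeneous.
Homogeneous solution: s_h(n) = A·(5)^n.
Try constant particular solution s_p = K: K = 5K - 9 ⇒ K = \frac{9}{4}.
General: s(n) = A·(5)^n + \frac{9}{4}.
Apply s(0) = 2: A + \frac{9}{4} = 2 ⇒ A = - \frac{1}{4}.
So s(n) = \frac{9}{4} - \frac{5^{n}}{4}.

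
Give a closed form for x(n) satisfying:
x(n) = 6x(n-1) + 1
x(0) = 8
First-order linear non-homogeneous.
Homogeneous solution: x_h(n) = A·(6)^n.
Try constant particular solution x_p = K: K = 6K + 1 ⇒ K = - \frac{1}{5}.
General: x(n) = A·(6)^n - \frac{1}{5}.
Apply x(0) = 8: A - \frac{1}{5} = 8 ⇒ A = \frac{41}{5}.
So x(n) = \frac{41 \cdot 6^{n}}{5} - \frac{1}{5}.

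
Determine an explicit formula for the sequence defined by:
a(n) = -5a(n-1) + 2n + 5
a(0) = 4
First-order linear with linear forcing.
Homogeneous solution: a_h(n) = A·(-5)^n.
Try particular a_p(n) = pn + q. Substituting:
  pn + q = -5(p(n-1) + q) + 2n + 5.
Matching the n-coefficient: p = -5p + 2 ⇒ p = \frac{1}{3}.
Matching constants: q = 5p - 5q + 5 ⇒ q = \frac{10}{9}.
General: a(n) = A·(-5)^n + \frac{n}{3} + \frac{10}{9}.
Apply a(0) = 4: A + \frac{10}{9} = 4 ⇒ A = \frac{26}{9}.
So a(n) = \frac{26 \left(-5\right)^{n}}{9} + \frac{n}{3} + \frac{10}{9}.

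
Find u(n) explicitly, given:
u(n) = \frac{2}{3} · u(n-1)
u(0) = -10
Pure geometric recurrence with ratio \frac{2}{3}.
By induction u(n) = u(0) · (\frac{2}{3})^n = - 10 \left(\frac{2}{3}\right)^{n}.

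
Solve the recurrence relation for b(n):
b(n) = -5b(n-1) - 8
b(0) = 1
First-order linear non-homogeneous.
Homogeneous solution: b_h(n) = A·(-5)^n.
Try constant particular solution b_p = K: K = -5K - 8 ⇒ K = - \frac{4}{3}.
General: b(n) = A·(-5)^n - \frac{4}{3}.
Apply b(0) = 1: A - \frac{4}{3} = 1 ⇒ A = \frac{7}{3}.
So b(n) = \frac{7 \left(-5\right)^{n}}{3} - \frac{4}{3}.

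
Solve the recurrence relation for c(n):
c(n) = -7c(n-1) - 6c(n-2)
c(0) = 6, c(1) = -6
Characteristic equation: x² + 7x + 6 = 0, which factors as (x - (-6))(x - (-1)) = 0.
Roots r₁ = -6, r₂ = -1 (distinct).
General solution: c(n) = A·(-6)^n + B·(-1)^n.
From c(0) = 6: A + B = 6.
From c(1) = -6: -6A - B = -6.
Solving: A = 0, B = 6.
So c(n) = 6 \left(-1\right)^{n}.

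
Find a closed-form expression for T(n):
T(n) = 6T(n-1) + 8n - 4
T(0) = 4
First-order linear with linear forcing.
Homogeneous solution: T_h(n) = A·(6)^n.
Try particular T_p(n) = pn + q. Substituting:
  pn + q = 6(p(n-1) + q) + 8n - 4.
Matching the n-coefficient: p = 6p + 8 ⇒ p = - \frac{8}{5}.
Matching constants: q = -6p + 6q - 4 ⇒ q = - \frac{28}{25}.
General: T(n) = A·(6)^n - \frac{8 n}{5} - \frac{28}{25}.
Apply T(0) = 4: A - \frac{28}{25} = 4 ⇒ A = \frac{128}{25}.
So T(n) = \frac{128 \cdot 6^{n}}{25} - \frac{8 n}{5} - \frac{28}{25}.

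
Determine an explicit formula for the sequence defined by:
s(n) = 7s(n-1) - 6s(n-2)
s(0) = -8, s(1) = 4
Characteristic equation: x² - 7x + 6 = 0, which factors as (x - (1))(x - (6)) = 0.
Roots r₁ = 1, r₂ = 6 (distinct).
General solution: s(n) = A·(1)^n + B·(6)^n.
From s(0) = -8: A + B = -8.
From s(1) = 4: A + 6B = 4.
Solving: A = - \frac{52}{5}, B = \frac{12}{5}.
So s(n) = \frac{12 \cdot 6^{n}}{5} - \frac{52}{5}.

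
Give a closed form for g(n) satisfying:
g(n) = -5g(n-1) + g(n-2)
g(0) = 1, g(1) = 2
Characteristic equation: x² + 5x - 1 = 0.
Discriminant Δ = (-5)² + 4·(1) = 29.
Roots r₁,₂ = (-5 ± √29)/2, so r₁ = - \frac{5}{2} + \frac{\sqrt{29}}{2}, r₂ = - \frac{\sqrt{29}}{2} - \frac{5}{2}.
General solution: g(n) = A·r₁^n + B·r₂^n.
From the initial conditions, A + B = 1 and r₁A + r₂B = 2.
Since r₁ - r₂ = √29: A = (2 - (1)r₂)/√29 = \frac{1}{2} + \frac{9 \sqrt{29}}{58}, and B = 1 - A = \frac{1}{2} - \frac{9 \sqrt{29}}{58}.
So g(n) = \left(\frac{1}{2} + \frac{9 \sqrt{29}}{58}\right)\left(- \frac{5}{2} + \frac{\sqrt{29}}{2}\right)^n + \left(\frac{1}{2} - \frac{9 \sqrt{29}}{58}\right)\left(- \frac{\sqrt{29}}{2} - \frac{5}{2}\right)^n.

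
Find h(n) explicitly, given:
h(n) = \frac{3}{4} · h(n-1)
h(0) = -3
Pure geometric recurrence with ratio \frac{3}{4}.
By induction h(n) = h(0) · (\frac{3}{4})^n = - 3 \left(\frac{3}{4}\right)^{n}.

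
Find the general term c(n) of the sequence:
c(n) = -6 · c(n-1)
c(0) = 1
Pure geometric recurrence with ratio -6.
By induction c(n) = c(0) · (-6)^n = \left(-6\right)^{n}.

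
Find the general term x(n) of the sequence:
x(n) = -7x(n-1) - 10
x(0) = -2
First-order linear non-homogeneous.
Homogeneous solution: x_h(n) = A·(-7)^n.
Try constant particular solution x_p = K: K = -7K - 10 ⇒ K = - \frac{5}{4}.
General: x(n) = A·(-7)^n - \frac{5}{4}.
Apply x(0) = -2: A - \frac{5}{4} = -2 ⇒ A = - \frac{3}{4}.
So x(n) = - \frac{3 \left(-7\right)^{n}}{4} - \frac{5}{4}.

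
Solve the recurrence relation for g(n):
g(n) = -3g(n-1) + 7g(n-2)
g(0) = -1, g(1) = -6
Characteristic equation: x² + 3x - 7 = 0.
Discriminant Δ = (-3)² + 4·(7) = 37.
Roots r₁,₂ = (-3 ± √37)/2, so r₁ = - \frac{3}{2} + \frac{\sqrt{37}}{2}, r₂ = - \frac{\sqrt{37}}{2} - \frac{3}{2}.
General solution: g(n) = A·r₁^n + B·r₂^n.
From the initial conditions, A + B = -1 and r₁A + r₂B = -6.
Since r₁ - r₂ = √37: A = (-6 - (-1)r₂)/√37 = - \frac{15 \sqrt{37}}{74} - \frac{1}{2}, and B = -1 - A = - \frac{1}{2} + \frac{15 \sqrt{37}}{74}.
So g(n) = \left(- \frac{15 \sqrt{37}}{74} - \frac{1}{2}\right)\left(- \frac{3}{2} + \frac{\sqrt{37}}{2}\right)^n + \left(- \frac{1}{2} + \frac{15 \sqrt{37}}{74}\right)\left(- \frac{\sqrt{37}}{2} - \frac{3}{2}\right)^n.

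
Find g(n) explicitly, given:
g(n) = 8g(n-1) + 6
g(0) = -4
First-order linear non-homogeneous.
Homogeneous solution: g_h(n) = A·(8)^n.
Try constant particular solution g_p = K: K = 8K + 6 ⇒ K = - \frac{6}{7}.
General: g(n) = A·(8)^n - \frac{6}{7}.
Apply g(0) = -4: A - \frac{6}{7} = -4 ⇒ A = - \frac{22}{7}.
So g(n) = - \frac{22 \cdot 8^{n}}{7} - \frac{6}{7}.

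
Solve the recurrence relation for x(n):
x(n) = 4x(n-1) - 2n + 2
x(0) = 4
First-order linear with linear forcing.
Homogeneous solution: x_h(n) = A·(4)^n.
Try particular x_p(n) = pn + q. Substituting:
  pn + q = 4(p(n-1) + q) - 2n + 2.
Matching the n-coefficient: p = 4p - 2 ⇒ p = \frac{2}{3}.
Matching constants: q = -4p + 4q + 2 ⇒ q = \frac{2}{9}.
General: x(n) = A·(4)^n + \frac{2 n}{3} + \frac{2}{9}.
Apply x(0) = 4: A + \frac{2}{9} = 4 ⇒ A = \frac{34}{9}.
So x(n) = \frac{34 \cdot 4^{n}}{9} + \frac{2 n}{3} + \frac{2}{9}.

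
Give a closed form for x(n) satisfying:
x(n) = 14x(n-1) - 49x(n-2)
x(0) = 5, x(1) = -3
Characteristic equation: x² - 14x + 49 = 0, which is (x - (7))².
Repeated root r = 7.
General solution: x(n) = (A + Bn)·(7)^n.
From x(0) = 5: A = 5.
From x(1) = -3: (A + B)·(7) = -3 ⇒ B = - \frac{38}{7}.
So x(n) = \left(5 - \frac{38 n}{7}\right) \cdot (7)^n.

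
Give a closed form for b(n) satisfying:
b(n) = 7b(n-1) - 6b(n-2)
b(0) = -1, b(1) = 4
Characteristic equation: x² - 7x + 6 = 0, which factors as (x - (1))(x - (6)) = 0.
Roots r₁ = 1, r₂ = 6 (distinct).
General solution: b(n) = A·(1)^n + B·(6)^n.
From b(0) = -1: A + B = -1.
From b(1) = 4: A + 6B = 4.
Solving: A = -2, B = 1.
So b(n) = 6^{n} - 2.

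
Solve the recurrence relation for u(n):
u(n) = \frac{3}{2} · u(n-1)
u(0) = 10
Pure geometric recurrence with ratio \frac{3}{2}.
By induction u(n) = u(0) · (\frac{3}{2})^n = 10 \left(\frac{3}{2}\right)^{n}.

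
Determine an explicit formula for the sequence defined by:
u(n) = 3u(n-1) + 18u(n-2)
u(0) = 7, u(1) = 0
Characteristic equation: x² - 3x - 18 = 0, which factors as (x - (-3))(x - (6)) = 0.
Roots r₁ = -3, r₂ = 6 (distinct).
General solution: u(n) = A·(-3)^n + B·(6)^n.
From u(0) = 7: A + B = 7.
From u(1) = 0: -3A + 6B = 0.
Solving: A = \frac{14}{3}, B = \frac{7}{3}.
So u(n) = \frac{14 \left(-3\right)^{n}}{3} + \frac{7 \cdot 6^{n}}{3}.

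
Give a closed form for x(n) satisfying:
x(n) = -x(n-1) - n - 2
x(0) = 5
First-order linear with linear forcing.
Homogeneous solution: x_h(n) = A·(-1)^n.
Try particular x_p(n) = pn + q. Substituting:
  pn + q = -(p(n-1) + q) - n - 2.
Matching the n-coefficient: p = -p - 1 ⇒ p = - \frac{1}{2}.
Matching constants: q = p - q - 2 ⇒ q = - \frac{5}{4}.
General: x(n) = A·(-1)^n - \frac{n}{2} - \frac{5}{4}.
Apply x(0) = 5: A - \frac{5}{4} = 5 ⇒ A = \frac{25}{4}.
So x(n) = \frac{25 \left(-1\right)^{n}}{4} - \frac{n}{2} - \frac{5}{4}.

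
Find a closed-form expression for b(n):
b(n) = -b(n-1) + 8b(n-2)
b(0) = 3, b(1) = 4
Characteristic equation: x² + x - 8 = 0.
Discriminant Δ = (-1)² + 4·(8) = 33.
Roots r₁,₂ = (-1 ± √33)/2, so r₁ = - \frac{1}{2} + \frac{\sqrt{33}}{2}, r₂ = - \frac{\sqrt{33}}{2} - \frac{1}{2}.
General solution: b(n) = A·r₁^n + B·r₂^n.
From the initial conditions, A + B = 3 and r₁A + r₂B = 4.
Since r₁ - r₂ = √33: A = (4 - (3)r₂)/√33 = \frac{\sqrt{33}}{6} + \frac{3}{2}, and B = 3 - A = \frac{3}{2} - \frac{\sqrt{33}}{6}.
So b(n) = \left(\frac{\sqrt{33}}{6} + \frac{3}{2}\right)\left(- \frac{1}{2} + \frac{\sqrt{33}}{2}\right)^n + \left(\frac{3}{2} - \frac{\sqrt{33}}{6}\right)\left(- \frac{\sqrt{33}}{2} - \frac{1}{2}\right)^n.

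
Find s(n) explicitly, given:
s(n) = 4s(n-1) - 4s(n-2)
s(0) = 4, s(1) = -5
Characteristic equation: x² - 4x + 4 = 0, which is (x - (2))².
Repeated root r = 2.
General solution: s(n) = (A + Bn)·(2)^n.
From s(0) = 4: A = 4.
From s(1) = -5: (A + B)·(2) = -5 ⇒ B = - \frac{13}{2}.
So s(n) = \left(4 - \frac{13 n}{2}\right) \cdot (2)^n.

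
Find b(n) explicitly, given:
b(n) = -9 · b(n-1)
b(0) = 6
Pure geometric recurrence with ratio -9.
By induction b(n) = b(0) · (-9)^n = 6 \left(-9\right)^{n}.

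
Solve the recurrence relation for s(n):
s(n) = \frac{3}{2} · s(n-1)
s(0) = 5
Pure geometric recurrence with ratio \frac{3}{2}.
By induction s(n) = s(0) · (\frac{3}{2})^n = 5 \left(\frac{3}{2}\right)^{n}.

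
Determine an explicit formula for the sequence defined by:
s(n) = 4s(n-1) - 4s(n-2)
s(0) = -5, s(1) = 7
Characteristic equation: x² - 4x + 4 = 0, which is (x - (2))².
Repeated root r = 2.
General solution: s(n) = (A + Bn)·(2)^n.
From s(0) = -5: A = -5.
From s(1) = 7: (A + B)·(2) = 7 ⇒ B = \frac{17}{2}.
So s(n) = \left(\frac{17 n}{2} - 5\right) \cdot (2)^n.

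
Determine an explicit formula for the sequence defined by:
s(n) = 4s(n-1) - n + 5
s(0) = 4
First-order linear with linear forcing.
Homogeneous solution: s_h(n) = A·(4)^n.
Try particular s_p(n) = pn + q. Substituting:
  pn + q = 4(p(n-1) + q) - n + 5.
Matching the n-coefficient: p = 4p - 1 ⇒ p = \frac{1}{3}.
Matching constants: q = -4p + 4q + 5 ⇒ q = - \frac{11}{9}.
General: s(n) = A·(4)^n + \frac{n}{3} - \frac{11}{9}.
Apply s(0) = 4: A - \frac{11}{9} = 4 ⇒ A = \frac{47}{9}.
So s(n) = \frac{47 \cdot 4^{n}}{9} + \frac{n}{3} - \frac{11}{9}.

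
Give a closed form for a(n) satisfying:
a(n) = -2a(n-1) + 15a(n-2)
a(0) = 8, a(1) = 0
Characteristic equation: x² + 2x - 15 = 0, which factors as (x - (-5))(x - (3)) = 0.
Roots r₁ = -5, r₂ = 3 (distinct).
General solution: a(n) = A·(-5)^n + B·(3)^n.
From a(0) = 8: A + B = 8.
From a(1) = 0: -5A + 3B = 0.
Solving: A = 3, B = 5.
So a(n) = 3 \left(-5\right)^{n} + 5 \cdot 3^{n}.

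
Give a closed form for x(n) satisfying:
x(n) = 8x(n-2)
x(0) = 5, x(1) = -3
Characteristic equation: x² - 8 = 0.
Discriminant Δ = (0)² + 4·(8) = 32.
Roots r₁,₂ = (0 ± √32)/2, so r₁ = 2 \sqrt{2}, r₂ = - 2 \sqrt{2}.
General solution: x(n) = A·r₁^n + B·r₂^n.
From the initial conditions, A + B = 5 and r₁A + r₂B = -3.
Since r₁ - r₂ = √32: A = (-3 - (5)r₂)/√32 = \frac{5}{2} - \frac{3 \sqrt{2}}{8}, and B = 5 - A = \frac{3 \sqrt{2}}{8} + \frac{5}{2}.
So x(n) = \left(\frac{5}{2} - \frac{3 \sqrt{2}}{8}\right)\left(2 \sqrt{2}\right)^n + \left(\frac{3 \sqrt{2}}{8} + \frac{5}{2}\right)\left(- 2 \sqrt{2}\right)^n.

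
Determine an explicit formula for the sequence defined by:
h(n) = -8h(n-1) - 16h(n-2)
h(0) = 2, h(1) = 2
Characteristic equation: x² + 8x + 16 = 0, which is (x - (-4))².
Repeated root r = -4.
General solution: h(n) = (A + Bn)·(-4)^n.
From h(0) = 2: A = 2.
From h(1) = 2: (A + B)·(-4) = 2 ⇒ B = - \frac{5}{2}.
So h(n) = \left(2 - \frac{5 n}{2}\right) \cdot (-4)^n.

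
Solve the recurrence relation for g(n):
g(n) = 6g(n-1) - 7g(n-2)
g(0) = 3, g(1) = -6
Characteristic equation: x² - 6x + 7 = 0.
Discriminant Δ = (6)² + 4·(-7) = 8.
Roots r₁,₂ = (6 ± √8)/2, so r₁ = \sqrt{2} + 3, r₂ = 3 - \sqrt{2}.
General solution: g(n) = A·r₁^n + B·r₂^n.
From the initial conditions, A + B = 3 and r₁A + r₂B = -6.
Since r₁ - r₂ = √8: A = (-6 - (3)r₂)/√8 = \frac{3}{2} - \frac{15 \sqrt{2}}{4}, and B = 3 - A = \frac{3}{2} + \frac{15 \sqrt{2}}{4}.
So g(n) = \left(\frac{3}{2} - \frac{15 \sqrt{2}}{4}\right)\left(\sqrt{2} + 3\right)^n + \left(\frac{3}{2} + \frac{15 \sqrt{2}}{4}\right)\left(3 - \sqrt{2}\right)^n.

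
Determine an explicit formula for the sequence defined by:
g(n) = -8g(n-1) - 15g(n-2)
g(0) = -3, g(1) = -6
Characteristic equation: x² + 8x + 15 = 0, which factors as (x - (-3))(x - (-5)) = 0.
Roots r₁ = -3, r₂ = -5 (distinct).
General solution: g(n) = A·(-3)^n + B·(-5)^n.
From g(0) = -3: A + B = -3.
From g(1) = -6: -3A - 5B = -6.
Solving: A = - \frac{21}{2}, B = \frac{15}{2}.
So g(n) = - \frac{21 \left(-3\right)^{n}}{2} + \frac{15 \left(-5\right)^{n}}{2}.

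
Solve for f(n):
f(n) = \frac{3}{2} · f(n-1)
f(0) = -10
Pure geometric recurrence with ratio \frac{3}{2}.
By induction f(n) = f(0) · (\frac{3}{2})^n = - 10 \left(\frac{3}{2}\right)^{n}.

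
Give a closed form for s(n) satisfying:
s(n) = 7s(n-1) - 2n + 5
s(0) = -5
First-order linear with linear forcing.
Homogeneous solution: s_h(n) = A·(7)^n.
Try particular s_p(n) = pn + q. Substituting:
  pn + q = 7(p(n-1) + q) - 2n + 5.
Matching the n-coefficient: p = 7p - 2 ⇒ p = \frac{1}{3}.
Matching constants: q = -7p + 7q + 5 ⇒ q = - \frac{4}{9}.
General: s(n) = A·(7)^n + \frac{n}{3} - \frac{4}{9}.
Apply s(0) = -5: A - \frac{4}{9} = -5 ⇒ A = - \frac{41}{9}.
So s(n) = - \frac{41 \cdot 7^{n}}{9} + \frac{n}{3} - \frac{4}{9}.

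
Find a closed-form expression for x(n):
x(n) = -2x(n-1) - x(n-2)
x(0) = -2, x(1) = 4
Characteristic equation: x² + 2x + 1 = 0, which is (x - (-1))².
Repeated root r = -1.
General solution: x(n) = (A + Bn)·(-1)^n.
From x(0) = -2: A = -2.
From x(1) = 4: (A + B)·(-1) = 4 ⇒ B = -2.
So x(n) = \left(- 2 n - 2\right) \cdot (-1)^n.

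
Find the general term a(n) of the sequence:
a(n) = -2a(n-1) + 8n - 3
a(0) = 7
First-order linear with linear forcing.
Homogeneous solution: a_h(n) = A·(-2)^n.
Try particular a_p(n) = pn + q. Substituting:
  pn + q = -2(p(n-1) + q) + 8n - 3.
Matching the n-coefficient: p = -2p + 8 ⇒ p = \frac{8}{3}.
Matching constants: q = 2p - 2q - 3 ⇒ q = \frac{7}{9}.
General: a(n) = A·(-2)^n + \frac{8 n}{3} + \frac{7}{9}.
Apply a(0) = 7: A + \frac{7}{9} = 7 ⇒ A = \frac{56}{9}.
So a(n) = \frac{56 \left(-2\right)^{n}}{9} + \frac{8 n}{3} + \frac{7}{9}.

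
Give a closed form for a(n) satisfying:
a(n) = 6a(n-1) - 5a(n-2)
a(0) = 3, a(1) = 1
Characteristic equation: x² - 6x + 5 = 0, which factors as (x - (5))(x - (1)) = 0.
Roots r₁ = 5, r₂ = 1 (distinct).
General solution: a(n) = A·(5)^n + B·(1)^n.
From a(0) = 3: A + B = 3.
From a(1) = 1: 5A + B = 1.
Solving: A = - \frac{1}{2}, B = \frac{7}{2}.
So a(n) = \frac{7}{2} - \frac{5^{n}}{2}.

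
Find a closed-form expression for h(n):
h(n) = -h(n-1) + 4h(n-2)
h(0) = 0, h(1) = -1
Characteristic equation: x² + x - 4 = 0.
Discriminant Δ = (-1)² + 4·(4) = 17.
Roots r₁,₂ = (-1 ± √17)/2, so r₁ = - \frac{1}{2} + \frac{\sqrt{17}}{2}, r₂ = - \frac{\sqrt{17}}{2} - \frac{1}{2}.
General solution: h(n) = A·r₁^n + B·r₂^n.
From the initial conditions, A + B = 0 and r₁A + r₂B = -1.
Since r₁ - r₂ = √17: A = (-1 - (0)r₂)/√17 = - \frac{\sqrt{17}}{17}, and B = 0 - A = \frac{\sqrt{17}}{17}.
So h(n) = \left(- \frac{\sqrt{17}}{17}\right)\left(- \frac{1}{2} + \frac{\sqrt{17}}{2}\right)^n + \left(\frac{\sqrt{17}}{17}\right)\left(- \frac{\sqrt{17}}{2} - \frac{1}{2}\right)^n.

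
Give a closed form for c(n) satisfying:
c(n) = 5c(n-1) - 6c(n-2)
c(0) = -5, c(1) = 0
Characteristic equation: x² - 5x + 6 = 0, which factors as (x - (3))(x - (2)) = 0.
Roots r₁ = 3, r₂ = 2 (distinct).
General solution: c(n) = A·(3)^n + B·(2)^n.
From c(0) = -5: A + B = -5.
From c(1) = 0: 3A + 2B = 0.
Solving: A = 10, B = -15.
So c(n) = - 15 \cdot 2^{n} + 10 \cdot 3^{n}.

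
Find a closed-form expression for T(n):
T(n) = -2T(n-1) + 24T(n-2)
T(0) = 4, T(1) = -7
Characteristic equation: x² + 2x - 24 = 0, which factors as (x - (4))(x - (-6)) = 0.
Roots r₁ = 4, r₂ = -6 (distinct).
General solution: T(n) = A·(4)^n + B·(-6)^n.
From T(0) = 4: A + B = 4.
From T(1) = -7: 4A - 6B = -7.
Solving: A = \frac{17}{10}, B = \frac{23}{10}.
So T(n) = \frac{23 \left(-6\right)^{n}}{10} + \frac{17 \cdot 4^{n}}{10}.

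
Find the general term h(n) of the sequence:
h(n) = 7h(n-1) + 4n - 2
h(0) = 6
First-order linear with linear forcing.
Homogeneous solution: h_h(n) = A·(7)^n.
Try particular h_p(n) = pn + q. Substituting:
  pn + q = 7(p(n-1) + q) + 4n - 2.
Matching the n-coefficient: p = 7p + 4 ⇒ p = - \frac{2}{3}.
Matching constants: q = -7p + 7q - 2 ⇒ q = - \frac{4}{9}.
General: h(n) = A·(7)^n - \frac{2 n}{3} - \frac{4}{9}.
Apply h(0) = 6: A - \frac{4}{9} = 6 ⇒ A = \frac{58}{9}.
So h(n) = \frac{58 \cdot 7^{n}}{9} - \frac{2 n}{3} - \frac{4}{9}.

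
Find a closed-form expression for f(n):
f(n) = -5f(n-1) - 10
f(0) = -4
First-order linear non-homogeneous.
Homogeneous solution: f_h(n) = A·(-5)^n.
Try constant particular solution f_p = K: K = -5K - 10 ⇒ K = - \frac{5}{3}.
General: f(n) = A·(-5)^n - \frac{5}{3}.
Apply f(0) = -4: A - \frac{5}{3} = -4 ⇒ A = - \frac{7}{3}.
So f(n) = - \frac{7 \left(-5\right)^{n}}{3} - \frac{5}{3}.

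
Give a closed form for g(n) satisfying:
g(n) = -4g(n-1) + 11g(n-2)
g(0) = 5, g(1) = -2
Characteristic equation: x² + 4x - 11 = 0.
Discriminant Δ = (-4)² + 4·(11) = 60.
Roots r₁,₂ = (-4 ± √60)/2, so r₁ = -2 + \sqrt{15}, r₂ = - \sqrt{15} - 2.
General solution: g(n) = A·r₁^n + B·r₂^n.
From the initial conditions, A + B = 5 and r₁A + r₂B = -2.
Since r₁ - r₂ = √60: A = (-2 - (5)r₂)/√60 = \frac{4 \sqrt{15}}{15} + \frac{5}{2}, and B = 5 - A = \frac{5}{2} - \frac{4 \sqrt{15}}{15}.
So g(n) = \left(\frac{4 \sqrt{15}}{15} + \frac{5}{2}\right)\left(-2 + \sqrt{15}\right)^n + \left(\frac{5}{2} - \frac{4 \sqrt{15}}{15}\right)\left(- \sqrt{15} - 2\right)^n.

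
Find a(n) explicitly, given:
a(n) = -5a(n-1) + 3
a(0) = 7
First-order linear non-homogeneous.
Homogeneous solution: a_h(n) = A·(-5)^n.
Try constant particular solution a_p = K: K = -5K + 3 ⇒ K = \frac{1}{2}.
General: a(n) = A·(-5)^n + \frac{1}{2}.
Apply a(0) = 7: A + \frac{1}{2} = 7 ⇒ A = \frac{13}{2}.
So a(n) = \frac{13 \left(-5\right)^{n}}{2} + \frac{1}{2}.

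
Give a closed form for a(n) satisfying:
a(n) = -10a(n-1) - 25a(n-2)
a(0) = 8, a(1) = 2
Characteristic equation: x² + 10x + 25 = 0, which is (x - (-5))².
Repeated root r = -5.
General solution: a(n) = (A + Bn)·(-5)^n.
From a(0) = 8: A = 8.
From a(1) = 2: (A + B)·(-5) = 2 ⇒ B = - \frac{42}{5}.
So a(n) = \left(8 - \frac{42 n}{5}\right) \cdot (-5)^n.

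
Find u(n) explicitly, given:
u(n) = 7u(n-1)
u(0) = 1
This is a homogeneous first-order recurrence with ratio 7.
By induction u(n) = u(0) · (7)^n = 7^{n}.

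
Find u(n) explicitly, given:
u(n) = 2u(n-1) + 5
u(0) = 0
First-order linear non-homogeneous.
Homogeneous solution: u_h(n) = A·(2)^n.
Try constant particular solution u_p = K: K = 2K + 5 ⇒ K = -5.
General: u(n) = A·(2)^n - 5.
Apply u(0) = 0: A - 5 = 0 ⇒ A = 5.
So u(n) = 5 \cdot 2^{n} - 5.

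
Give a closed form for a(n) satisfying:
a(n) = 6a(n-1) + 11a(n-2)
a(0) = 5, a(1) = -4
Characteristic equation: x² - 6x - 11 = 0.
Discriminant Δ = (6)² + 4·(11) = 80.
Roots r₁,₂ = (6 ± √80)/2, so r₁ = 3 + 2 \sqrt{5}, r₂ = 3 - 2 \sqrt{5}.
General solution: a(n) = A·r₁^n + B·r₂^n.
From the initial conditions, A + B = 5 and r₁A + r₂B = -4.
Since r₁ - r₂ = √80: A = (-4 - (5)r₂)/√80 = \frac{5}{2} - \frac{19 \sqrt{5}}{20}, and B = 5 - A = \frac{19 \sqrt{5}}{20} + \frac{5}{2}.
So a(n) = \left(\frac{5}{2} - \frac{19 \sqrt{5}}{20}\right)\left(3 + 2 \sqrt{5}\right)^n + \left(\frac{19 \sqrt{5}}{20} + \frac{5}{2}\right)\left(3 - 2 \sqrt{5}\right)^n.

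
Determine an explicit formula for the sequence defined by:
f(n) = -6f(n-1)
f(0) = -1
This is a homogeneous first-order recurrence with ratio -6.
By induction f(n) = f(0) · (-6)^n = - \left(-6\right)^{n}.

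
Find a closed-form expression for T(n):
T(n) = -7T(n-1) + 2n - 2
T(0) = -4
First-order linear with linear forcing.
Homogeneous solution: T_h(n) = A·(-7)^n.
Try particular T_p(n) = pn + q. Substituting:
  pn + q = -7(p(n-1) + q) + 2n - 2.
Matching the n-coefficient: p = -7p + 2 ⇒ p = \frac{1}{4}.
Matching constants: q = 7p - 7q - 2 ⇒ q = - \frac{1}{32}.
General: T(n) = A·(-7)^n + \frac{n}{4} - \frac{1}{32}.
Apply T(0) = -4: A - \frac{1}{32} = -4 ⇒ A = - \frac{127}{32}.
So T(n) = - \frac{127 \left(-7\right)^{n}}{32} + \frac{n}{4} - \frac{1}{32}.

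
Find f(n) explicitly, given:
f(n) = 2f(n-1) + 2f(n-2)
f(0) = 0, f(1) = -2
Characteristic equation: x² - 2x - 2 = 0.
Discriminant Δ = (2)² + 4·(2) = 12.
Roots r₁,₂ = (2 ± √12)/2, so r₁ = 1 + \sqrt{3}, r₂ = 1 - \sqrt{3}.
General solution: f(n) = A·r₁^n + B·r₂^n.
From the initial conditions, A + B = 0 and r₁A + r₂B = -2.
Since r₁ - r₂ = √12: A = (-2 - (0)r₂)/√12 = - \frac{\sqrt{3}}{3}, and B = 0 - A = \frac{\sqrt{3}}{3}.
So f(n) = \left(- \frac{\sqrt{3}}{3}\right)\left(1 + \sqrt{3}\right)^n + \left(\frac{\sqrt{3}}{3}\right)\left(1 - \sqrt{3}\right)^n.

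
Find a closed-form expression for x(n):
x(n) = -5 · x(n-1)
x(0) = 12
Pure geometric recurrence with ratio -5.
By induction x(n) = x(0) · (-5)^n = 12 \left(-5\right)^{n}.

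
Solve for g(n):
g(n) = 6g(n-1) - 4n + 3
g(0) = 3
First-order linear with linear forcing.
Homogeneous solution: g_h(n) = A·(6)^n.
Try particular g_p(n) = pn + q. Substituting:
  pn + q = 6(p(n-1) + q) - 4n + 3.
Matching the n-coefficient: p = 6p - 4 ⇒ p = \frac{4}{5}.
Matching constants: q = -6p + 6q + 3 ⇒ q = \frac{9}{25}.
General: g(n) = A·(6)^n + \frac{4 n}{5} + \frac{9}{25}.
Apply g(0) = 3: A + \frac{9}{25} = 3 ⇒ A = \frac{66}{25}.
So g(n) = \frac{66 \cdot 6^{n}}{25} + \frac{4 n}{5} + \frac{9}{25}.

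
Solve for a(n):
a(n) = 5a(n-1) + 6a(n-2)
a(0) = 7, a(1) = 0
Characteristic equation: x² - 5x - 6 = 0, which factors as (x - (6))(x - (-1)) = 0.
Roots r₁ = 6, r₂ = -1 (distinct).
General solution: a(n) = A·(6)^n + B·(-1)^n.
From a(0) = 7: A + B = 7.
From a(1) = 0: 6A - B = 0.
Solving: A = 1, B = 6.
So a(n) = 6 \left(-1\right)^{n} + 6^{n}.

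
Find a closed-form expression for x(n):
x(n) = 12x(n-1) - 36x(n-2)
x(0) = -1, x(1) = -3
Characteristic equation: x² - 12x + 36 = 0, which is (x - (6))².
Repeated root r = 6.
General solution: x(n) = (A + Bn)·(6)^n.
From x(0) = -1: A = -1.
From x(1) = -3: (A + B)·(6) = -3 ⇒ B = \frac{1}{2}.
So x(n) = \left(\frac{n}{2} - 1\right) \cdot (6)^n.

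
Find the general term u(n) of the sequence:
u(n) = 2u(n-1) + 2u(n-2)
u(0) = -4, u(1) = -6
Characteristic equation: x² - 2x - 2 = 0.
Discriminant Δ = (2)² + 4·(2) = 12.
Roots r₁,₂ = (2 ± √12)/2, so r₁ = 1 + \sqrt{3}, r₂ = 1 - \sqrt{3}.
General solution: u(n) = A·r₁^n + B·r₂^n.
From the initial conditions, A + B = -4 and r₁A + r₂B = -6.
Since r₁ - r₂ = √12: A = (-6 - (-4)r₂)/√12 = -2 - \frac{\sqrt{3}}{3}, and B = -4 - A = -2 + \frac{\sqrt{3}}{3}.
So u(n) = \left(-2 - \frac{\sqrt{3}}{3}\right)\left(1 + \sqrt{3}\right)^n + \left(-2 + \frac{\sqrt{3}}{3}\right)\left(1 - \sqrt{3}\right)^n.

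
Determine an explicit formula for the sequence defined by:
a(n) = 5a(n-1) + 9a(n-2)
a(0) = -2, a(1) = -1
Characteristic equation: x² - 5x - 9 = 0.
Discriminant Δ = (5)² + 4·(9) = 61.
Roots r₁,₂ = (5 ± √61)/2, so r₁ = \frac{5}{2} + \frac{\sqrt{61}}{2}, r₂ = \frac{5}{2} - \frac{\sqrt{61}}{2}.
General solution: a(n) = A·r₁^n + B·r₂^n.
From the initial conditions, A + B = -2 and r₁A + r₂B = -1.
Since r₁ - r₂ = √61: A = (-1 - (-2)r₂)/√61 = -1 + \frac{4 \sqrt{61}}{61}, and B = -2 - A = -1 - \frac{4 \sqrt{61}}{61}.
So a(n) = \left(-1 + \frac{4 \sqrt{61}}{61}\right)\left(\frac{5}{2} + \frac{\sqrt{61}}{2}\right)^n + \left(-1 - \frac{4 \sqrt{61}}{61}\right)\left(\frac{5}{2} - \frac{\sqrt{61}}{2}\right)^n.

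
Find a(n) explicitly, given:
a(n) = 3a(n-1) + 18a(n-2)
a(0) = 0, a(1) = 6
Characteristic equation: x² - 3x - 18 = 0, which factors as (x - (-3))(x - (6)) = 0.
Roots r₁ = -3, r₂ = 6 (distinct).
General solution: a(n) = A·(-3)^n + B·(6)^n.
From a(0) = 0: A + B = 0.
From a(1) = 6: -3A + 6B = 6.
Solving: A = - \frac{2}{3}, B = \frac{2}{3}.
So a(n) = - \frac{2 \left(-3\right)^{n}}{3} + \frac{2 \cdot 6^{n}}{3}.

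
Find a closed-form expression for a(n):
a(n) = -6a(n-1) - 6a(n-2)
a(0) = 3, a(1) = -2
Characteristic equation: x² + 6x + 6 = 0.
Discriminant Δ = (-6)² + 4·(-6) = 12.
Roots r₁,₂ = (-6 ± √12)/2, so r₁ = -3 + \sqrt{3}, r₂ = -3 - \sqrt{3}.
General solution: a(n) = A·r₁^n + B·r₂^n.
From the initial conditions, A + B = 3 and r₁A + r₂B = -2.
Since r₁ - r₂ = √12: A = (-2 - (3)r₂)/√12 = \frac{3}{2} + \frac{7 \sqrt{3}}{6}, and B = 3 - A = \frac{3}{2} - \frac{7 \sqrt{3}}{6}.
So a(n) = \left(\frac{3}{2} + \frac{7 \sqrt{3}}{6}\right)\left(-3 + \sqrt{3}\right)^n + \left(\frac{3}{2} - \frac{7 \sqrt{3}}{6}\right)\left(-3 - \sqrt{3}\right)^n.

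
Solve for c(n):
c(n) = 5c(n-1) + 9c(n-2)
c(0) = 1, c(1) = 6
Characteristic equation: x² - 5x - 9 = 0.
Discriminant Δ = (5)² + 4·(9) = 61.
Roots r₁,₂ = (5 ± √61)/2, so r₁ = \frac{5}{2} + \frac{\sqrt{61}}{2}, r₂ = \frac{5}{2} - \frac{\sqrt{61}}{2}.
General solution: c(n) = A·r₁^n + B·r₂^n.
From the initial conditions, A + B = 1 and r₁A + r₂B = 6.
Since r₁ - r₂ = √61: A = (6 - (1)r₂)/√61 = \frac{7 \sqrt{61}}{122} + \frac{1}{2}, and B = 1 - A = \frac{1}{2} - \frac{7 \sqrt{61}}{122}.
So c(n) = \left(\frac{7 \sqrt{61}}{122} + \frac{1}{2}\right)\left(\frac{5}{2} + \frac{\sqrt{61}}{2}\right)^n + \left(\frac{1}{2} - \frac{7 \sqrt{61}}{122}\right)\left(\frac{5}{2} - \frac{\sqrt{61}}{2}\right)^n.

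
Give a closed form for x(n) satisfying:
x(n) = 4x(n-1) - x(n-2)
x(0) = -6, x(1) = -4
Characteristic equation: x² - 4x + 1 = 0.
Discriminant Δ = (4)² + 4·(-1) = 12.
Roots r₁,₂ = (4 ± √12)/2, so r₁ = \sqrt{3} + 2, r₂ = 2 - \sqrt{3}.
General solution: x(n) = A·r₁^n + B·r₂^n.
From the initial conditions, A + B = -6 and r₁A + r₂B = -4.
Since r₁ - r₂ = √12: A = (-4 - (-6)r₂)/√12 = -3 + \frac{4 \sqrt{3}}{3}, and B = -6 - A = -3 - \frac{4 \sqrt{3}}{3}.
So x(n) = \left(-3 + \frac{4 \sqrt{3}}{3}\right)\left(\sqrt{3} + 2\right)^n + \left(-3 - \frac{4 \sqrt{3}}{3}\right)\left(2 - \sqrt{3}\right)^n.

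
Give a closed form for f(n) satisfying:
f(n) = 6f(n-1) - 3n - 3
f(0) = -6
First-order linear with linear forcing.
Homogeneous solution: f_h(n) = A·(6)^n.
Try particular f_p(n) = pn + q. Substituting:
  pn + q = 6(p(n-1) + q) - 3n - 3.
Matching the n-coefficient: p = 6p - 3 ⇒ p = \frac{3}{5}.
Matching constants: q = -6p + 6q - 3 ⇒ q = \frac{33}{25}.
General: f(n) = A·(6)^n + \frac{3 n}{5} + \frac{33}{25}.
Apply f(0) = -6: A + \frac{33}{25} = -6 ⇒ A = - \frac{183}{25}.
So f(n) = - \frac{183 \cdot 6^{n}}{25} + \frac{3 n}{5} + \frac{33}{25}.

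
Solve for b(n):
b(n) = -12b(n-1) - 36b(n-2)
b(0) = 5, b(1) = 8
Characteristic equation: x² + 12x + 36 = 0, which is (x - (-6))².
Repeated root r = -6.
General solution: b(n) = (A + Bn)·(-6)^n.
From b(0) = 5: A = 5.
From b(1) = 8: (A + B)·(-6) = 8 ⇒ B = - \frac{19}{3}.
So b(n) = \left(5 - \frac{19 n}{3}\right) \cdot (-6)^n.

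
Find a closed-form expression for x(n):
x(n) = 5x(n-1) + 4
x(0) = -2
First-order linear non-homogeneous.
Homogeneous solution: x_h(n) = A·(5)^n.
Try constant particular solution x_p = K: K = 5K + 4 ⇒ K = -1.
General: x(n) = A·(5)^n - 1.
Apply x(0) = -2: A - 1 = -2 ⇒ A = -1.
So x(n) = - 5^{n} - 1.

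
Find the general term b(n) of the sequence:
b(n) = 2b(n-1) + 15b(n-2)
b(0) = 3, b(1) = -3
Characteristic equation: x² - 2x - 15 = 0, which factors as (x - (-3))(x - (5)) = 0.
Roots r₁ = -3, r₂ = 5 (distinct).
General solution: b(n) = A·(-3)^n + B·(5)^n.
From b(0) = 3: A + B = 3.
From b(1) = -3: -3A + 5B = -3.
Solving: A = \frac{9}{4}, B = \frac{3}{4}.
So b(n) = \frac{9 \left(-3\right)^{n}}{4} + \frac{3 \cdot 5^{n}}{4}.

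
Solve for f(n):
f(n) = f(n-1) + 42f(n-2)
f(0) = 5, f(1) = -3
Characteristic equation: x² - x - 42 = 0, which factors as (x - (7))(x - (-6)) = 0.
Roots r₁ = 7, r₂ = -6 (distinct).
General solution: f(n) = A·(7)^n + B·(-6)^n.
From f(0) = 5: A + B = 5.
From f(1) = -3: 7A - 6B = -3.
Solving: A = \frac{27}{13}, B = \frac{38}{13}.
So f(n) = \frac{38 \left(-6\right)^{n}}{13} + \frac{27 \cdot 7^{n}}{13}.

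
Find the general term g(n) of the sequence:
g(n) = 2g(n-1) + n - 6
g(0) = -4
First-order linear with linear forcing.
Homogeneous solution: g_h(n) = A·(2)^n.
Try particular g_p(n) = pn + q. Substituting:
  pn + q = 2(p(n-1) + q) + n - 6.
Matching the n-coefficient: p = 2p + 1 ⇒ p = -1.
Matching constants: q = -2p + 2q - 6 ⇒ q = 4.
General: g(n) = A·(2)^n - n + 4.
Apply g(0) = -4: A + 4 = -4 ⇒ A = -8.
So g(n) = - 8 \cdot 2^{n} - n + 4.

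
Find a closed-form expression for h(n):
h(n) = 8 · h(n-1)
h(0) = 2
Pure geometric recurrence with ratio 8.
By induction h(n) = h(0) · (8)^n = 2 \cdot 8^{n}.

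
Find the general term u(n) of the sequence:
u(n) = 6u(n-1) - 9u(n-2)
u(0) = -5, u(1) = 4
Characteristic equation: x² - 6x + 9 = 0, which is (x - (3))².
Repeated root r = 3.
General solution: u(n) = (A + Bn)·(3)^n.
From u(0) = -5: A = -5.
From u(1) = 4: (A + B)·(3) = 4 ⇒ B = \frac{19}{3}.
So u(n) = \left(\frac{19 n}{3} - 5\right) \cdot (3)^n.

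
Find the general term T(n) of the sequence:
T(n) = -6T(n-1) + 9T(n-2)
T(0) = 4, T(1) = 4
Characteristic equation: x² + 6x - 9 = 0.
Discriminant Δ = (-6)² + 4·(9) = 72.
Roots r₁,₂ = (-6 ± √72)/2, so r₁ = -3 + 3 \sqrt{2}, r₂ = - 3 \sqrt{2} - 3.
General solution: T(n) = A·r₁^n + B·r₂^n.
From the initial conditions, A + B = 4 and r₁A + r₂B = 4.
Since r₁ - r₂ = √72: A = (4 - (4)r₂)/√72 = \frac{4 \sqrt{2}}{3} + 2, and B = 4 - A = 2 - \frac{4 \sqrt{2}}{3}.
So T(n) = \left(\frac{4 \sqrt{2}}{3} + 2\right)\left(-3 + 3 \sqrt{2}\right)^n + \left(2 - \frac{4 \sqrt{2}}{3}\right)\left(- 3 \sqrt{2} - 3\right)^n.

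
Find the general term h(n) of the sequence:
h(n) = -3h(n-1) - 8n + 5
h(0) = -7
First-order linear with linear forcing.
Homogeneous solution: h_h(n) = A·(-3)^n.
Try particular h_p(n) = pn + q. Substituting:
  pn + q = -3(p(n-1) + q) - 8n + 5.
Matching the n-coefficient: p = -3p - 8 ⇒ p = -2.
Matching constants: q = 3p - 3q + 5 ⇒ q = - \frac{1}{4}.
General: h(n) = A·(-3)^n - 2 n - \frac{1}{4}.
Apply h(0) = -7: A - \frac{1}{4} = -7 ⇒ A = - \frac{27}{4}.
So h(n) = - \frac{27 \left(-3\right)^{n}}{4} - 2 n - \frac{1}{4}.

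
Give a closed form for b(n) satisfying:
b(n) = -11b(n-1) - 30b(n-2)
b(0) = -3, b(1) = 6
Characteristic equation: x² + 11x + 30 = 0, which factors as (x - (-5))(x - (-6)) = 0.
Roots r₁ = -5, r₂ = -6 (distinct).
General solution: b(n) = A·(-5)^n + B·(-6)^n.
From b(0) = -3: A + B = -3.
From b(1) = 6: -5A - 6B = 6.
Solving: A = -12, B = 9.
So b(n) = - 12 \left(-5\right)^{n} + 9 \left(-6\right)^{n}.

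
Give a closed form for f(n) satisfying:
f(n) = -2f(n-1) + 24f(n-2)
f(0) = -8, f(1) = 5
Characteristic equation: x² + 2x - 24 = 0, which factors as (x - (4))(x - (-6)) = 0.
Roots r₁ = 4, r₂ = -6 (distinct).
General solution: f(n) = A·(4)^n + B·(-6)^n.
From f(0) = -8: A + B = -8.
From f(1) = 5: 4A - 6B = 5.
Solving: A = - \frac{43}{10}, B = - \frac{37}{10}.
So f(n) = - \frac{37 \left(-6\right)^{n}}{10} - \frac{43 \cdot 4^{n}}{10}.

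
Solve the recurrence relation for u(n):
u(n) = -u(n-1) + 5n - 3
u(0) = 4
First-order linear with linear forcing.
Homogeneous solution: u_h(n) = A·(-1)^n.
Try particular u_p(n) = pn + q. Substituting:
  pn + q = -(p(n-1) + q) + 5n - 3.
Matching the n-coefficient: p = -p + 5 ⇒ p = \frac{5}{2}.
Matching constants: q = p - q - 3 ⇒ q = - \frac{1}{4}.
General: u(n) = A·(-1)^n + \frac{5 n}{2} - \frac{1}{4}.
Apply u(0) = 4: A - \frac{1}{4} = 4 ⇒ A = \frac{17}{4}.
So u(n) = \frac{17 \left(-1\right)^{n}}{4} + \frac{5 n}{2} - \frac{1}{4}.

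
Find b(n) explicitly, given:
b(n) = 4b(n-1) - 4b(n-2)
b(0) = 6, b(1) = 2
Characteristic equation: x² - 4x + 4 = 0, which is (x - (2))².
Repeated root r = 2.
General solution: b(n) = (A + Bn)·(2)^n.
From b(0) = 6: A = 6.
From b(1) = 2: (A + B)·(2) = 2 ⇒ B = -5.
So b(n) = \left(6 - 5 n\right) \cdot (2)^n.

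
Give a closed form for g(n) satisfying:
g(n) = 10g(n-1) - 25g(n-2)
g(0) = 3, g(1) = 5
Characteristic equation: x² - 10x + 25 = 0, which is (x - (5))².
Repeated root r = 5.
General solution: g(n) = (A + Bn)·(5)^n.
From g(0) = 3: A = 3.
From g(1) = 5: (A + B)·(5) = 5 ⇒ B = -2.
So g(n) = \left(3 - 2 n\right) \cdot (5)^n.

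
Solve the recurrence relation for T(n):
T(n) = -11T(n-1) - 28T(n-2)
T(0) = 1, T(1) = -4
Characteristic equation: x² + 11x + 28 = 0, which factors as (x - (-4))(x - (-7)) = 0.
Roots r₁ = -4, r₂ = -7 (distinct).
General solution: T(n) = A·(-4)^n + B·(-7)^n.
From T(0) = 1: A + B = 1.
From T(1) = -4: -4A - 7B = -4.
Solving: A = 1, B = 0.
So T(n) = \left(-4\right)^{n}.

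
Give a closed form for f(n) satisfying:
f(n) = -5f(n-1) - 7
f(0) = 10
First-order linear non-homogeneous.
Homogeneous solution: f_h(n) = A·(-5)^n.
Try constant particular solution f_p = K: K = -5K - 7 ⇒ K = - \frac{7}{6}.
General: f(n) = A·(-5)^n - \frac{7}{6}.
Apply f(0) = 10: A - \frac{7}{6} = 10 ⇒ A = \frac{67}{6}.
So f(n) = \frac{67 \left(-5\right)^{n}}{6} - \frac{7}{6}.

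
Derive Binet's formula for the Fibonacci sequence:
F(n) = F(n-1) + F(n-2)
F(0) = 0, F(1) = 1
This is the Fibonacci sequence.
Characteristic equation: x² - x - 1 = 0; roots r₁ = \frac{1}{2} + \frac{\sqrt{5}}{2}, r₂ = \frac{1}{2} - \frac{\sqrt{5}}{2}.
General: F(n) = A·r₁^n + B·r₂^n. Solving with F(0)=0, F(1)=1 gives A = \frac{\sqrt{5}}{5}, B = - \frac{\sqrt{5}}{5}.
So F(n) = \frac{2^{- n} \sqrt{5} \left(- \left(1 - \sqrt{5}\right)^{n} + \left(1 + \sqrt{5}\right)^{n}\right)}{5}.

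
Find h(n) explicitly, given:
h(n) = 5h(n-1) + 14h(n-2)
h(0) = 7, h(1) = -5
Characteristic equation: x² - 5x - 14 = 0, which factors as (x - (-2))(x - (7)) = 0.
Roots r₁ = -2, r₂ = 7 (distinct).
General solution: h(n) = A·(-2)^n + B·(7)^n.
From h(0) = 7: A + B = 7.
From h(1) = -5: -2A + 7B = -5.
Solving: A = 6, B = 1.
So h(n) = 6 \left(-2\right)^{n} + 7^{n}.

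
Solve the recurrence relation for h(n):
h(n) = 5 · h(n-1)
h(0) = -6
Pure geometric recurrence with ratio 5.
By induction h(n) = h(0) · (5)^n = - 6 \cdot 5^{n}.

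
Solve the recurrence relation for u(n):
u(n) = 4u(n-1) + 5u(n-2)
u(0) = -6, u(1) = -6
Characteristic equation: x² - 4x - 5 = 0, which factors as (x - (5))(x - (-1)) = 0.
Roots r₁ = 5, r₂ = -1 (distinct).
General solution: u(n) = A·(5)^n + B·(-1)^n.
From u(0) = -6: A + B = -6.
From u(1) = -6: 5A - B = -6.
Solving: A = -2, B = -4.
So u(n) = - 4 \left(-1\right)^{n} - 2 \cdot 5^{n}.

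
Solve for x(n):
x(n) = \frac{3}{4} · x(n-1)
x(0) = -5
Pure geometric recurrence with ratio \frac{3}{4}.
By induction x(n) = x(0) · (\frac{3}{4})^n = - 5 \left(\frac{3}{4}\right)^{n}.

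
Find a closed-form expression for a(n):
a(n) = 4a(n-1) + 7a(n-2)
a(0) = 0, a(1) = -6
Characteristic equation: x² - 4x - 7 = 0.
Discriminant Δ = (4)² + 4·(7) = 44.
Roots r₁,₂ = (4 ± √44)/2, so r₁ = 2 + \sqrt{11}, r₂ = 2 - \sqrt{11}.
General solution: a(n) = A·r₁^n + B·r₂^n.
From the initial conditions, A + B = 0 and r₁A + r₂B = -6.
Since r₁ - r₂ = √44: A = (-6 - (0)r₂)/√44 = - \frac{3 \sqrt{11}}{11}, and B = 0 - A = \frac{3 \sqrt{11}}{11}.
So a(n) = \left(- \frac{3 \sqrt{11}}{11}\right)\left(2 + \sqrt{11}\right)^n + \left(\frac{3 \sqrt{11}}{11}\right)\left(2 - \sqrt{11}\right)^n.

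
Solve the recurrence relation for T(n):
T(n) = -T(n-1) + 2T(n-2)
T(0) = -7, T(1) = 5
Characteristic equation: x² + x - 2 = 0, which factors as (x - (1))(x - (-2)) = 0.
Roots r₁ = 1, r₂ = -2 (distinct).
General solution: T(n) = A·(1)^n + B·(-2)^n.
From T(0) = -7: A + B = -7.
From T(1) = 5: A - 2B = 5.
Solving: A = -3, B = -4.
So T(n) = - 4 \left(-2\right)^{n} - 3.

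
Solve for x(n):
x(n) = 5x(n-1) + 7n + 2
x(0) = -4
First-order linear with linear forcing.
Homogeneous solution: x_h(n) = A·(5)^n.
Try particular x_p(n) = pn + q. Substituting:
  pn + q = 5(p(n-1) + q) + 7n + 2.
Matching the n-coefficient: p = 5p + 7 ⇒ p = - \frac{7}{4}.
Matching constants: q = -5p + 5q + 2 ⇒ q = - \frac{43}{16}.
General: x(n) = A·(5)^n - \frac{7 n}{4} - \frac{43}{16}.
Apply x(0) = -4: A - \frac{43}{16} = -4 ⇒ A = - \frac{21}{16}.
So x(n) = - \frac{21 \cdot 5^{n}}{16} - \frac{7 n}{4} - \frac{43}{16}.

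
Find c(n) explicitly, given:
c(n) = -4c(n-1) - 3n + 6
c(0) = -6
First-order linear with linear forcing.
Homogeneous solution: c_h(n) = A·(-4)^n.
Try particular c_p(n) = pn + q. Substituting:
  pn + q = -4(p(n-1) + q) - 3n + 6.
Matching the n-coefficient: p = -4p - 3 ⇒ p = - \frac{3}{5}.
Matching constants: q = 4p - 4q + 6 ⇒ q = \frac{18}{25}.
General: c(n) = A·(-4)^n - \frac{3 n}{5} + \frac{18}{25}.
Apply c(0) = -6: A + \frac{18}{25} = -6 ⇒ A = - \frac{168}{25}.
So c(n) = - \frac{168 \left(-4\right)^{n}}{25} - \frac{3 n}{5} + \frac{18}{25}.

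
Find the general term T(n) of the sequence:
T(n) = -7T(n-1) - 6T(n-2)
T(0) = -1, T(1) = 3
Characteristic equation: x² + 7x + 6 = 0, which factors as (x - (-1))(x - (-6)) = 0.
Roots r₁ = -1, r₂ = -6 (distinct).
General solution: T(n) = A·(-1)^n + B·(-6)^n.
From T(0) = -1: A + B = -1.
From T(1) = 3: -A - 6B = 3.
Solving: A = - \frac{3}{5}, B = - \frac{2}{5}.
So T(n) = - \frac{3 \left(-1\right)^{n}}{5} - \frac{2 \left(-6\right)^{n}}{5}.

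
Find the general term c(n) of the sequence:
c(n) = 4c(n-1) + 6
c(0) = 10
First-order linear non-homogeneous.
Homogeneous solution: c_h(n) = A·(4)^n.
Try constant particular solution c_p = K: K = 4K + 6 ⇒ K = -2.
General: c(n) = A·(4)^n - 2.
Apply c(0) = 10: A - 2 = 10 ⇒ A = 12.
So c(n) = 12 \cdot 4^{n} - 2.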